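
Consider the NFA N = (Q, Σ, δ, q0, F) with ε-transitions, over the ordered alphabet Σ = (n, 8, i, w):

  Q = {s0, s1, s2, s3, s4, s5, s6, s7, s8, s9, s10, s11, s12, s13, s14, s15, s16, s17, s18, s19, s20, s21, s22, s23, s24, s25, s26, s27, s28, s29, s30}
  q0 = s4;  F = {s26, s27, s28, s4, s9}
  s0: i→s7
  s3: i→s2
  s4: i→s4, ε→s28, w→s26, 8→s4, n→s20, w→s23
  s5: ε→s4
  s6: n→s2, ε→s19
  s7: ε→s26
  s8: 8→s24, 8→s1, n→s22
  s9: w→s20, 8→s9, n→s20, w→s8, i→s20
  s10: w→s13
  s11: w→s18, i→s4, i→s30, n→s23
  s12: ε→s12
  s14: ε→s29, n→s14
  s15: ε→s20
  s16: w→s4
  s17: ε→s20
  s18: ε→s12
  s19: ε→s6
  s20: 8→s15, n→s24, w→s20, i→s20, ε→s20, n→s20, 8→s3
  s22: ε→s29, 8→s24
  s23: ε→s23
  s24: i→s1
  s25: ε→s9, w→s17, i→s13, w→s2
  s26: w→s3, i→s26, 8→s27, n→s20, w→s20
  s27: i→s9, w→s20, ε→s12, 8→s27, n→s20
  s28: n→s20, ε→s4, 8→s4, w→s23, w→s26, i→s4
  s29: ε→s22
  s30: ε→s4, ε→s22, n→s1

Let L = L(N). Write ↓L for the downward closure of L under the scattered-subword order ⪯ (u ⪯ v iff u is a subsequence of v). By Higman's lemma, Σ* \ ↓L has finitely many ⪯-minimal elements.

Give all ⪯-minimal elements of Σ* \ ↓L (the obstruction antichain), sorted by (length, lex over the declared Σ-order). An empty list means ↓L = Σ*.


A = [n, ww, w8ii].

|Q|=31, |F|=5, |δ|=68 (19 ε).
min D↑ (5 st, q0=0, F={1}): 0:n→1,8→0,i→0,w→2 1:n→1,8→1,i→1,w→1 2:n→1,8→3,i→2,w→1 3:n→1,8→3,i→4,w→1 4:n→1,8→4,i→1,w→1 (ε-aug+det+¬).
'n': |S_i|=[16, 8] end={s1,s15,s2,s20,s22,s24,s29,s3} — reject; 1/1 single-dels accept.
'ww': |S_i|=[16, 14, 9] end={s1,s15,s2,s20,s22,s24,s29,s3,s8} — reject; 2/2 single-dels accept.
'w8ii': |S_i|=[16, 14, 12, 10, 6] end={s1,s15,s2,s20,s24,s3} — reject; 4/4 deletions ∈↓L.
3 words, ⪯-incomp.


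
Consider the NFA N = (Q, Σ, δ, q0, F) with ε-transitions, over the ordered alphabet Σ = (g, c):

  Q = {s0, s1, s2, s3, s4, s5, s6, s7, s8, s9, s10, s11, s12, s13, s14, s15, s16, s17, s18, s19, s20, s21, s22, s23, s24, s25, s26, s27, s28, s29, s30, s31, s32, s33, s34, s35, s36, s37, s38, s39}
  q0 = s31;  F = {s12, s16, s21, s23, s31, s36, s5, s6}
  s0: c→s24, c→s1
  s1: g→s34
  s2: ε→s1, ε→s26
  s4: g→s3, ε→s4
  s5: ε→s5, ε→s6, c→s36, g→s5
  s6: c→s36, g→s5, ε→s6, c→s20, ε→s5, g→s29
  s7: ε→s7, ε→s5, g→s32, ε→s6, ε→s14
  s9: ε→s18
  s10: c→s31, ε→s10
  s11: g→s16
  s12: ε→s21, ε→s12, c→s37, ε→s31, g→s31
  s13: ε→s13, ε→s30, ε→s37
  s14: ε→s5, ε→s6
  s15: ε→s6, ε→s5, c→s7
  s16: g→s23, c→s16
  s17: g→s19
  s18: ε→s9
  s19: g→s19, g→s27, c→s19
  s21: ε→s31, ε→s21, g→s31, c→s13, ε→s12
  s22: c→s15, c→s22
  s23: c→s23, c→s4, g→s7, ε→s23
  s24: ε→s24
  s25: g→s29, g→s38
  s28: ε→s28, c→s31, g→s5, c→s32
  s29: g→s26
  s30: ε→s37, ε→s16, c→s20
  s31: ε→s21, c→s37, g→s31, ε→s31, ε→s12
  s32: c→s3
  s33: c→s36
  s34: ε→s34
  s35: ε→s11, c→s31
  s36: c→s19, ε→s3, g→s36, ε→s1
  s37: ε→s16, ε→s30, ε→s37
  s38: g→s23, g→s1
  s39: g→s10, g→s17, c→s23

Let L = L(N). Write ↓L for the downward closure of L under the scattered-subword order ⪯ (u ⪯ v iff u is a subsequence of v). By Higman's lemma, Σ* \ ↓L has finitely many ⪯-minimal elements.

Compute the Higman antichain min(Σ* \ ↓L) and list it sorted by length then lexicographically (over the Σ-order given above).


|Q|=40, |F|=8, |δ|=90 (42 ε).
min D↑ (6 st, q0=0, F={5}): 0:g→0,c→1 1:g→2,c→1 2:g→3,c→2 3:g→3,c→4 4:g→4,c→5 5:g→5,c→5.
'cggcc': |S_i|=[23, 20, 16, 14, 7, 2] end={s19,s27} ∉↓L; 5/5 deletions ∈↓L.
1 words, ⪯-incomp.

Antichain: [cggcc].


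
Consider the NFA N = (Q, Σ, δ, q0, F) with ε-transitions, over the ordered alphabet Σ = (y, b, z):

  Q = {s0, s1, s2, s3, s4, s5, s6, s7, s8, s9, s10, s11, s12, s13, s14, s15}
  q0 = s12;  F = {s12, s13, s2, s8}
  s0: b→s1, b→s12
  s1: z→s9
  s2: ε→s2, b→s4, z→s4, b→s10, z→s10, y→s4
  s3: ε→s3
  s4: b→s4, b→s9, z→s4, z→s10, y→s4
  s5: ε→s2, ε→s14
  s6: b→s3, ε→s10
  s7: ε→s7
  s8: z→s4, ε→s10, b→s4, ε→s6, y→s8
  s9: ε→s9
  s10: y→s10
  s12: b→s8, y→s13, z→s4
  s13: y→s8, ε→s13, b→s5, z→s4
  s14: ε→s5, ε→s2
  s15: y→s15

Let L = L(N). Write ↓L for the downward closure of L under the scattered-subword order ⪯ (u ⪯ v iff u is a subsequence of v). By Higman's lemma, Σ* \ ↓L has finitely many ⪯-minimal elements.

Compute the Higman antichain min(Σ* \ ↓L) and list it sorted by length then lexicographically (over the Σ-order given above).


A = [z, bb, yyb, yby].

|Q|=16, |F|=4, |δ|=37 (12 ε).
min D↑ (5 st, q0=0, F={3}): 0:y→1,b→2,z→3 1:y→2,b→4,z→3 2:y→2,b→3,z→3 3:y→3,b→3,z→3 4:y→3,b→3,z→3.
'z': N↓-sim [11, 3] end={s10,s4,s9} — reject; 1/1 single-dels accept.
'bb': run [11, 9, 4] end={s10,s3,s4,s9} — reject; 2/2 deletions ∈↓L.
'yyb': run [11, 10, 6, 4] end={s10,s3,s4,s9} ∉↓L; 3/3 single-dels accept.
'yby': run [11, 10, 7, 3] end={s10,s4,s9} — reject; 3/3 single-dels accept.
4 obstructions.


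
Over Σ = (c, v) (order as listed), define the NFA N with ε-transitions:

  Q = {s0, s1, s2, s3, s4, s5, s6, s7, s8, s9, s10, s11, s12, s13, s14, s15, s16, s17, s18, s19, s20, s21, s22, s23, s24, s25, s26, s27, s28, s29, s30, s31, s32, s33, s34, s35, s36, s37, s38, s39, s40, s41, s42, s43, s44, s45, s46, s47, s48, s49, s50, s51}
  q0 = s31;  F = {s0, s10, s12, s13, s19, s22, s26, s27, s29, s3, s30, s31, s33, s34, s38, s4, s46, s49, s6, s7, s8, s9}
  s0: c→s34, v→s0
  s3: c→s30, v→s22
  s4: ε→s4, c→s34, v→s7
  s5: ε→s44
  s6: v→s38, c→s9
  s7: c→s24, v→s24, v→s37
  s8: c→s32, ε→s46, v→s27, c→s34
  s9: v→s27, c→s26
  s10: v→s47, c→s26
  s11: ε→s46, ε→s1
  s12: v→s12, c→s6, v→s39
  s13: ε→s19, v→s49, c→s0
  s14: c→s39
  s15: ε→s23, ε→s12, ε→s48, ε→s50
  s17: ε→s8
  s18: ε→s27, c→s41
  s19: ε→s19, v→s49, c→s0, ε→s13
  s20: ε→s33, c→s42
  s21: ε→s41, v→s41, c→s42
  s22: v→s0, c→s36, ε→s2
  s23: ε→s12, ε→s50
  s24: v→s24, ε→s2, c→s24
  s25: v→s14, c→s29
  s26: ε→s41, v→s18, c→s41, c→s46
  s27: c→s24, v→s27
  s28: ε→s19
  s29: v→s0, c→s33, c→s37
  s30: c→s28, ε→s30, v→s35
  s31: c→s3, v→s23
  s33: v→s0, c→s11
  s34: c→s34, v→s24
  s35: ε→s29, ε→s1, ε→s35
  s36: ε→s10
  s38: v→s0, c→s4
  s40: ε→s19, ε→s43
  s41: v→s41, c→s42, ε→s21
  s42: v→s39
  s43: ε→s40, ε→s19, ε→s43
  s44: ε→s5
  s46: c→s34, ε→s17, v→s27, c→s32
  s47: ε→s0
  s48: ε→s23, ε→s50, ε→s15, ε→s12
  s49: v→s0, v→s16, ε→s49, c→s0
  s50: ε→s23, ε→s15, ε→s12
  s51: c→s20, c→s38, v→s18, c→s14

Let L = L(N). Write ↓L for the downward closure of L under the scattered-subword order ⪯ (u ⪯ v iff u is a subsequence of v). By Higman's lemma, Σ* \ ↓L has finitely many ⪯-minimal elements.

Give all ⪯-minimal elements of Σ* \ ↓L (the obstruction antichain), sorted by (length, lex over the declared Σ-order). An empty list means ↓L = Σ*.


min(Σ*\↓L) = [cvvcv, vccvc, cccccv, vcvccv, vcvcvv].

|Q|=52, |F|=22, |δ|=111 (44 ε).
min D↑ (21 st, q0=0, F={19}): 0:c→1,v→2 1:c→3,v→4 2:c→5,v→2 3:c→6,v→7 4:c→8,v→9 5:c→10,v→11 6:c→9,v→12 7:c→13,v→9 8:c→14,v→9 9:c→15,v→9 10:c→14,v→16 11:c→17,v→9 12:c→9,v→9 13:c→18,v→9 14:c→18,v→16 15:c→15,v→19 16:c→19,v→16 17:c→15,v→20 18:c→15,v→16 19:c→19,v→19 20:c→19,v→19 [Hopcroft].
'cvvcv': run [43, 37, 30, 14, 7, 6] end={s2,s21,s24,s39,s41,s42} — reject; 5/5 del acc.
'vccvc': N↓-sim [43, 37, 27, 20, 10, 6] end={s2,s21,s24,s39,s41,s42} rej; 5/5 del acc.
'cccccv': N↓-sim [43, 37, 33, 24, 15, 6, 3] end={s2,s24,s39} ∉↓L; 6/6 del acc.
'vcvccv': run [43, 37, 27, 15, 10, 5, 3] end={s2,s24,s39} rej; 6/6 deletions ∈↓L.
'vcvcvv': run [43, 37, 27, 15, 10, 8, 7] end={s2,s21,s24,s37,s39,s41,s42} rej; 6/6 del acc.
5 minimals (antichain).


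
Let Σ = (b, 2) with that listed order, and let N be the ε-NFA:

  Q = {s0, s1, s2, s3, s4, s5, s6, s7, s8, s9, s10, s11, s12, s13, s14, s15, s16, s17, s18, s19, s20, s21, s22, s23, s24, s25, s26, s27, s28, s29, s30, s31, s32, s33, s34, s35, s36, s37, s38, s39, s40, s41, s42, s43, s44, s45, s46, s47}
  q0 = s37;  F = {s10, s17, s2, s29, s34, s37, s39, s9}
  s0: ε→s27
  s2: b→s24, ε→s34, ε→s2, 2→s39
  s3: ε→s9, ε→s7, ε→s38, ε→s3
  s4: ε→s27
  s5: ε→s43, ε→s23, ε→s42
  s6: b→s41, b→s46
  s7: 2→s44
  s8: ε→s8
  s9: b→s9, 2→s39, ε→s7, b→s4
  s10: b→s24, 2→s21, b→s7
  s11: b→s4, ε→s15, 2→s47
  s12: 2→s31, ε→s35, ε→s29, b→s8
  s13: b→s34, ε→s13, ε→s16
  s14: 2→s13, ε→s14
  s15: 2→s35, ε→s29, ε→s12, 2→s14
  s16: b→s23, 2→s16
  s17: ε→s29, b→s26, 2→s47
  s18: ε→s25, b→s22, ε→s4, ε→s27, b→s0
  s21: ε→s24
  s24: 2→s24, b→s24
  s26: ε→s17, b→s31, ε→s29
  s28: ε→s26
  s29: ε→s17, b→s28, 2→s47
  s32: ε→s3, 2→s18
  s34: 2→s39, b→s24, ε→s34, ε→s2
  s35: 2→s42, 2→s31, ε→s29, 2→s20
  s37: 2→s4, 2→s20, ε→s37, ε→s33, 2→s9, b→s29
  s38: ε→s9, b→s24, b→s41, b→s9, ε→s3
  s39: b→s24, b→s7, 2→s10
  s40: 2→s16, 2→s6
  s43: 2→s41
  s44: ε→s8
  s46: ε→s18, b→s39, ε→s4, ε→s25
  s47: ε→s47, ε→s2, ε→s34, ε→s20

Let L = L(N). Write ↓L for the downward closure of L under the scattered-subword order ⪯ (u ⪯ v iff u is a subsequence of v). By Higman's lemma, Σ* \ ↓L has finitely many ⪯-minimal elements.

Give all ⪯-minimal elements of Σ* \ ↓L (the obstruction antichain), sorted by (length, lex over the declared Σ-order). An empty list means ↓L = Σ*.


min(Σ*\↓L) = [b2b, 22b, 2222].

|Q|=48, |F|=8, |δ|=96 (46 ε).
min D↑ (7 st, q0=0, F={5}): 0:b→1,2→2 1:b→1,2→3 2:b→2,2→4 3:b→5,2→4 4:b→5,2→6 5:b→5,2→5 6:b→5,2→5 (ε-aug+det+¬).
'b2b': run [21, 19, 11, 4] end={s24,s44,s7,s8} ∉↓L; 3/3 del acc.
'22b': N↓-sim [21, 14, 7, 4] end={s24,s44,s7,s8} ∉↓L; 3/3 single-dels accept.
'2222': N↓-sim [21, 14, 7, 6, 4] end={s21,s24,s44,s8} rej; 4/4 single-dels accept.
3 obstructions.


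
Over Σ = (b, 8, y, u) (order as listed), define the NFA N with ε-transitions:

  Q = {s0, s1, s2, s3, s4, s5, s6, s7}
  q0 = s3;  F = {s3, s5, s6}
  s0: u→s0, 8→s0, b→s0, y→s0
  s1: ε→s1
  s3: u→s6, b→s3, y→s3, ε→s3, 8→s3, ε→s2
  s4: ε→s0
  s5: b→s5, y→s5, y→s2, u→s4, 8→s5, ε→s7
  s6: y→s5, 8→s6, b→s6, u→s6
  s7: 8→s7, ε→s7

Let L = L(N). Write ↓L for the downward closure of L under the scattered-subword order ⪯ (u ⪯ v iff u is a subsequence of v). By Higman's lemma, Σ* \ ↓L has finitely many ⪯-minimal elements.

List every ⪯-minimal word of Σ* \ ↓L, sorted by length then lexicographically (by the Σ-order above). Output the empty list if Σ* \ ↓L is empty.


|Q|=8, |F|=3, |δ|=24 (6 ε).
min D↑ (4 st, q0=0, F={3}): 0:b→0,8→0,y→0,u→1 1:b→1,8→1,y→2,u→1 2:b→2,8→2,y→2,u→3 3:b→3,8→3,y→3,u→3 (ε-aug+det+¬).
'uyu': run [7, 6, 5, 2] end={s0,s4} — reject; 3/3 single-dels accept.
1 obstructions.

A = [uyu].


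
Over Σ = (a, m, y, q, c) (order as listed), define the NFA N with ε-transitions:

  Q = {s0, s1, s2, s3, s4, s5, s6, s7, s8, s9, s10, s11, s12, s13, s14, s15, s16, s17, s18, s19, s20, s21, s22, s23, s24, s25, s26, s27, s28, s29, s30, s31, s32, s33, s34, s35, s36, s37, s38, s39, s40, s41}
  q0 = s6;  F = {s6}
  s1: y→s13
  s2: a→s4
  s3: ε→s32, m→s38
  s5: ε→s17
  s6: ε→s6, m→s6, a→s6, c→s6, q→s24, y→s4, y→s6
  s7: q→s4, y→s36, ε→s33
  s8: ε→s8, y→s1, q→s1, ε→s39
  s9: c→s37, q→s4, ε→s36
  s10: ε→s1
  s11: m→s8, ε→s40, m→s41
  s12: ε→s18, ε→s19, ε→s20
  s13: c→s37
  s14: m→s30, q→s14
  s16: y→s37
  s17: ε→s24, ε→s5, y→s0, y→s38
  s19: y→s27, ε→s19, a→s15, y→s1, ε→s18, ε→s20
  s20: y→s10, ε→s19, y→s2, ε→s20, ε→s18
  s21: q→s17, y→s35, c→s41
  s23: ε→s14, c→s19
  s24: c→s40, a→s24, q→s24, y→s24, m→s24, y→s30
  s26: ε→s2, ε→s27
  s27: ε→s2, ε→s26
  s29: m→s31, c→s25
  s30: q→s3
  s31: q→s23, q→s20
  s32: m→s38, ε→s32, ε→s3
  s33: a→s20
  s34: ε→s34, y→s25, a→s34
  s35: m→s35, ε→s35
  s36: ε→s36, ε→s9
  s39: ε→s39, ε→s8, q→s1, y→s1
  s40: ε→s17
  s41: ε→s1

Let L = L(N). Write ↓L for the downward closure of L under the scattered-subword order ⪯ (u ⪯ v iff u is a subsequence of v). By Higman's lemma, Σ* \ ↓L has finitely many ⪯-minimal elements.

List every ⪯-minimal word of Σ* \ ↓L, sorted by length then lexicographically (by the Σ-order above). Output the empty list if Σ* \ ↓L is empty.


Antichain: [q].

|Q|=42, |F|=1, |δ|=85 (35 ε).
min D↑ (2 st, q0=0, F={1}): 0:a→0,m→0,y→0,q→1,c→0 1:a→1,m→1,y→1,q→1,c→1 [Hopcroft].
'q': |S_i|=[11, 9] end={s0,s17,s24,s3,s30,s32,s38,s40,s5} rej; 1/1 single-dels accept.
1 obstructions.


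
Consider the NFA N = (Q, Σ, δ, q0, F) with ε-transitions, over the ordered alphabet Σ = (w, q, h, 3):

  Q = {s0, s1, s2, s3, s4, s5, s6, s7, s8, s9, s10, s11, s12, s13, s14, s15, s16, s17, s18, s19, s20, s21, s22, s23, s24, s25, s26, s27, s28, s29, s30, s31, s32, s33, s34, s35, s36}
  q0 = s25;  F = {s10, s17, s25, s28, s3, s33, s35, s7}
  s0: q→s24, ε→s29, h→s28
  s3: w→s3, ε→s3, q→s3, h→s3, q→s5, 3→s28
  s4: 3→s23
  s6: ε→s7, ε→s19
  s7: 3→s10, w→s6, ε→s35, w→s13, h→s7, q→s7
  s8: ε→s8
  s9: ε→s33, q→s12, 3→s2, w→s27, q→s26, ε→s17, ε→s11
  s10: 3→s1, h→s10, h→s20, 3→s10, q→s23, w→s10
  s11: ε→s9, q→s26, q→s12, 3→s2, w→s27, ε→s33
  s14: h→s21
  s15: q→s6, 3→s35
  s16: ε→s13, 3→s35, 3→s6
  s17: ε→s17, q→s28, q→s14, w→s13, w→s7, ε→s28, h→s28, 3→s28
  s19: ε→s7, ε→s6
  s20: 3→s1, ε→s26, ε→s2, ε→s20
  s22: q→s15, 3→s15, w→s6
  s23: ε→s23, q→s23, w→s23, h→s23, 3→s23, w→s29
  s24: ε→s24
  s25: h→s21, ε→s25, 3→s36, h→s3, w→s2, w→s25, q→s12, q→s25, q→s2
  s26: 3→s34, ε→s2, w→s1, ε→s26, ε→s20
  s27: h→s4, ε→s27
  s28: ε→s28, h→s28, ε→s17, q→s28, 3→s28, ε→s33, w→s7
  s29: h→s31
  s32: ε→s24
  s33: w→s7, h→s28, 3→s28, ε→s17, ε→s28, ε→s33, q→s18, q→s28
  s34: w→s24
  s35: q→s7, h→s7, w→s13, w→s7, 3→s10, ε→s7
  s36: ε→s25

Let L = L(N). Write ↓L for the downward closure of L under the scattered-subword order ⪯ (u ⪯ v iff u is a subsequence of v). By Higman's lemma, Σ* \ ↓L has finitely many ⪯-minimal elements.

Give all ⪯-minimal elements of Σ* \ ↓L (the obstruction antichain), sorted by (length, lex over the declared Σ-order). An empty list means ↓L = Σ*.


Antichain: [h3w3q].

|Q|=37, |F|=8, |δ|=109 (35 ε).
min D↑ (6 st, q0=0, F={5}): 0:w→0,q→0,h→1,3→0 1:w→1,q→1,h→1,3→2 2:w→3,q→2,h→2,3→2 3:w→3,q→3,h→3,3→4 4:w→4,q→5,h→4,3→4 5:w→5,q→5,h→5,3→5.
'h3w3q': run [26, 23, 21, 15, 10, 3] end={s23,s29,s31} — reject; 5/5 deletions ∈↓L.
1 words, ⪯-incomp.


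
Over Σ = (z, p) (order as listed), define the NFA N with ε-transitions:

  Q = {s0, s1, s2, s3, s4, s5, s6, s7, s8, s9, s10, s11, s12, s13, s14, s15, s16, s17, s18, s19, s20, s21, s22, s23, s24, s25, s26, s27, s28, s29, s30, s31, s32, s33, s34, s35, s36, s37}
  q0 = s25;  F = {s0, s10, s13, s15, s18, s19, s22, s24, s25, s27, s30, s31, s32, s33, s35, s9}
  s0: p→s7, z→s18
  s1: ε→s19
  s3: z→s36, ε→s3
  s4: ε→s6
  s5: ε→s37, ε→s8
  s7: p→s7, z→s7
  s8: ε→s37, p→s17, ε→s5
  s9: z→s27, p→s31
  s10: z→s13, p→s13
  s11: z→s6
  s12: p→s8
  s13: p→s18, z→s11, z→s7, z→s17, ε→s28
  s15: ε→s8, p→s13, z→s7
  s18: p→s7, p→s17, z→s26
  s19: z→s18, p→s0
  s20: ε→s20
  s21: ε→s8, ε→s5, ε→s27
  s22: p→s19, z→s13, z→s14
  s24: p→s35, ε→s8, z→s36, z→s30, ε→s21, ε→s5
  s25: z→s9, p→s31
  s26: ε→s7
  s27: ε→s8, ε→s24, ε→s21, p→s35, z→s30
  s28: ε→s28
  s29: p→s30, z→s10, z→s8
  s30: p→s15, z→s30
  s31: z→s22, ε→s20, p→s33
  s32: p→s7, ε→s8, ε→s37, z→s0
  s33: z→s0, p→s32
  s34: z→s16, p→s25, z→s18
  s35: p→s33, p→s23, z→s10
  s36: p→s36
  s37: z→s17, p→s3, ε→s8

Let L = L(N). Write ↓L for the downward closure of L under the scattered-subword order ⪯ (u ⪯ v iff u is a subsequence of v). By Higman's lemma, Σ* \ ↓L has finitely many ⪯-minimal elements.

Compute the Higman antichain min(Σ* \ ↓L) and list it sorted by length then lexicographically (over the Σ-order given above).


|Q|=38, |F|=16, |δ|=78 (25 ε).
min D↑ (16 st, q0=0, F={14}): 0:z→1,p→2 1:z→3,p→2 2:z→4,p→5 3:z→6,p→7 4:z→8,p→9 5:z→10,p→11 6:z→6,p→12 7:z→13,p→5 8:z→14,p→15 9:z→15,p→10 10:z→15,p→14 11:z→10,p→14 12:z→14,p→8 13:z→8,p→8 14:z→14,p→14 15:z→14,p→14 (ε-aug+det+¬).
'pzzz': |S_i|=[31, 25, 14, 9, 5] end={s11,s17,s26,s6,s7} rej; 4/4 deletions ∈↓L.
'ppzp': N↓-sim [31, 25, 18, 8, 3] end={s17,s36,s7} ∉↓L; 4/4 deletions ∈↓L.
'pppp': |S_i|=[31, 25, 18, 11, 4] end={s17,s3,s36,s7} rej; 4/4 deletions ∈↓L.
'zzzpz': N↓-sim [31, 30, 27, 18, 14, 6] end={s11,s17,s26,s36,s6,s7} rej; 5/5 single-dels accept.
'pzzpp': |S_i|=[31, 25, 14, 9, 4, 2] end={s17,s7} ∉↓L; 5/5 del acc.
5 minimals (antichain).

Antichain: [pzzz, ppzp, pppp, zzzpz, pzzpp].


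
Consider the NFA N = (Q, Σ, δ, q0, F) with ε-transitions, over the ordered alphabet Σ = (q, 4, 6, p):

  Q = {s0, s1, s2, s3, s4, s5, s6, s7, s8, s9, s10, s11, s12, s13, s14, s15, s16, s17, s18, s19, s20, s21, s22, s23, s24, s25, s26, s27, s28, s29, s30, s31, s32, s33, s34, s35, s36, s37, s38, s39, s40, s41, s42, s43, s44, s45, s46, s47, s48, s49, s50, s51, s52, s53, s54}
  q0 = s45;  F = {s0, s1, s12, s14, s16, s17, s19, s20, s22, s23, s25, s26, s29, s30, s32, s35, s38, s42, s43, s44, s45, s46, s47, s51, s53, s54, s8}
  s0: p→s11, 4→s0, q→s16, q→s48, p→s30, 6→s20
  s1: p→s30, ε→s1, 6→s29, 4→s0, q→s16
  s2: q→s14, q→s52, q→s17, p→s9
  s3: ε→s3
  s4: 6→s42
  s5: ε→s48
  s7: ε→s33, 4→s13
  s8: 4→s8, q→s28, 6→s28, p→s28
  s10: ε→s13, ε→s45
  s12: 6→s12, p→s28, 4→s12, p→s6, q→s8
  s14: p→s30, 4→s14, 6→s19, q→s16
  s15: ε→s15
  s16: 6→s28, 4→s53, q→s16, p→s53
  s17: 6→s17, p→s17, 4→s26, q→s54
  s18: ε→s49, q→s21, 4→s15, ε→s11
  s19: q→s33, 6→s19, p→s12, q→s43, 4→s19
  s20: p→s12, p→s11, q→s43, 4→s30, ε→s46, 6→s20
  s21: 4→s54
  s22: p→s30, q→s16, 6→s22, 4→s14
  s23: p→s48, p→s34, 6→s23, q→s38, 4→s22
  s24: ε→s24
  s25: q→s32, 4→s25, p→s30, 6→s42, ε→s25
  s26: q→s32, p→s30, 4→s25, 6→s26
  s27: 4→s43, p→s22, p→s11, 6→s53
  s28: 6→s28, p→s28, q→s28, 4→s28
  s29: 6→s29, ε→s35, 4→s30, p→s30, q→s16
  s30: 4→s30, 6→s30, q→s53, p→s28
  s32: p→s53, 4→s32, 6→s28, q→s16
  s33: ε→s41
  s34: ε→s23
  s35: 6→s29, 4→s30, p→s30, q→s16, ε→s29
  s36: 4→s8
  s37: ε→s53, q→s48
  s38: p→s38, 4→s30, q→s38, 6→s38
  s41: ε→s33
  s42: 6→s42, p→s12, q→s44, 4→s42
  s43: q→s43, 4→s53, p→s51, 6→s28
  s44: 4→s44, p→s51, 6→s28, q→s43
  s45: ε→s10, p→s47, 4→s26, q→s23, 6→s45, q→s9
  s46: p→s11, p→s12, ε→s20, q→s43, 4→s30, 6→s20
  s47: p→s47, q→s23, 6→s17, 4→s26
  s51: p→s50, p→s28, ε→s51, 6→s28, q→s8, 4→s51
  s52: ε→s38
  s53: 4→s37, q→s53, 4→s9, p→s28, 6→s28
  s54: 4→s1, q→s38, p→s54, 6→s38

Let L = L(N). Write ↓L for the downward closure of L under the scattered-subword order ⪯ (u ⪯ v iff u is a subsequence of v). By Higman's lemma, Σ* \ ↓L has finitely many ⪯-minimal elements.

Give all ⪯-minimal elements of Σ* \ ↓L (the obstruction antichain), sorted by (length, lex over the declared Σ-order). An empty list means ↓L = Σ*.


A = [4q6, 4pp, qq4p, 446pqq, p6q64p].

|Q|=55, |F|=27, |δ|=159 (22 ε).
min D↑ (26 st, q0=0, F={12}): 0:q→1,4→2,6→0,p→3 1:q→4,4→5,6→1,p→1 2:q→6,4→7,6→2,p→8 3:q→1,4→2,6→9,p→3 4:q→4,4→8,6→4,p→4 5:q→10,4→11,6→5,p→8 6:q→10,4→6,6→12,p→13 7:q→6,4→7,6→14,p→8 8:q→13,4→8,6→8,p→12 9:q→15,4→2,6→9,p→9 10:q→10,4→13,6→12,p→13 11:q→10,4→11,6→16,p→8 12:q→12,4→12,6→12,p→12 13:q→13,4→13,6→12,p→12 14:q→17,4→14,6→14,p→18 15:q→4,4→19,6→4,p→15 16:q→20,4→16,6→16,p→18 17:q→20,4→17,6→12,p→21 18:q→22,4→18,6→18,p→12 19:q→10,4→23,6→24,p→8 20:q→20,4→13,6→12,p→21 21:q→22,4→21,6→12,p→12 22:q→12,4→22,6→12,p→12 23:q→10,4→23,6→25,p→8 24:q→10,4→8,6→24,p→8 25:q→20,4→8,6→25,p→18 (ε-aug+det+¬).
'4q6': |S_i|=[39, 30, 14, 1] end={s28} ∉↓L; 3/3 del acc.
'4pp': |S_i|=[39, 30, 12, 3] end={s28,s50,s6} rej; 3/3 deletions ∈↓L.
'qq4p': N↓-sim [39, 31, 14, 9, 2] end={s28,s50} rej; 4/4 deletions ∈↓L.
'446pqq': N↓-sim [39, 30, 25, 20, 7, 2, 1] end={s28} — reject; 6/6 deletions ∈↓L.
'p6q64p': |S_i|=[39, 36, 35, 26, 19, 11, 3] end={s28,s50,s6} rej; 6/6 deletions ∈↓L.
5 minimals (antichain).


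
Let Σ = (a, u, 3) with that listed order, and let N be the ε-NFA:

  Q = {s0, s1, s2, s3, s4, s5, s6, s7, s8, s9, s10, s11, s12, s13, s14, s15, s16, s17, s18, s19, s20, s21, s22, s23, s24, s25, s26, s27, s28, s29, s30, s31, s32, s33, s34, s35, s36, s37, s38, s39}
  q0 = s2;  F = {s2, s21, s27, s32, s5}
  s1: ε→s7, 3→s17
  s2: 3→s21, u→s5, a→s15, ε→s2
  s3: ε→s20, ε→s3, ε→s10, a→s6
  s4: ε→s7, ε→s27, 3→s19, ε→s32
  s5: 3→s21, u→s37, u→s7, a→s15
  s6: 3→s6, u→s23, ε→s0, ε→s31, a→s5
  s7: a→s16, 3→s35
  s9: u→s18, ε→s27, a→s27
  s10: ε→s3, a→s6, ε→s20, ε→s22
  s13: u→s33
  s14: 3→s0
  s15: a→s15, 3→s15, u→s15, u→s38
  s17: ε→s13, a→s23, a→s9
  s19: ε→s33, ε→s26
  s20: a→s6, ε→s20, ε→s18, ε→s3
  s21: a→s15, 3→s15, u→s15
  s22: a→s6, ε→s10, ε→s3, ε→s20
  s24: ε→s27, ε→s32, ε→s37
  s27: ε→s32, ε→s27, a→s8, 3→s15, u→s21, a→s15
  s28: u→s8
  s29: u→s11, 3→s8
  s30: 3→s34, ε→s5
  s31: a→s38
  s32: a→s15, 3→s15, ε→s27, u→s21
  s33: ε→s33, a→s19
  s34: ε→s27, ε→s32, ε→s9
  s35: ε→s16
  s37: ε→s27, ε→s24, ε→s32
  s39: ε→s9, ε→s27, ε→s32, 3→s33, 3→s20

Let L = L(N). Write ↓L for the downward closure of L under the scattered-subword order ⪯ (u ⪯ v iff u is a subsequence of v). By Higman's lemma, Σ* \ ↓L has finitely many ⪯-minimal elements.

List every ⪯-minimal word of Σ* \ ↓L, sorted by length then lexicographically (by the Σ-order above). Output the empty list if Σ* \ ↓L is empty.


|Q|=40, |F|=5, |δ|=87 (41 ε).
min D↑ (5 st, q0=0, F={1}): 0:a→1,u→2,3→3 1:a→1,u→1,3→1 2:a→1,u→4,3→3 3:a→1,u→1,3→1 4:a→1,u→3,3→1 [Hopcroft].
'a': |S_i|=[13, 4] end={s15,s16,s38,s8} rej; 1/1 single-dels accept.
'3u': run [13, 5, 2] end={s15,s38} — reject; 2/2 del acc.
'33': N↓-sim [13, 5, 2] end={s15,s38} — reject; 2/2 del acc.
'uu3': run [13, 12, 11, 4] end={s15,s16,s35,s38} rej; 3/3 deletions ∈↓L.
'uuuu': run [13, 12, 11, 3, 2] end={s15,s38} ∉↓L; 4/4 deletions ∈↓L.
5 obstructions.

A = [a, 3u, 33, uu3, uuuu].


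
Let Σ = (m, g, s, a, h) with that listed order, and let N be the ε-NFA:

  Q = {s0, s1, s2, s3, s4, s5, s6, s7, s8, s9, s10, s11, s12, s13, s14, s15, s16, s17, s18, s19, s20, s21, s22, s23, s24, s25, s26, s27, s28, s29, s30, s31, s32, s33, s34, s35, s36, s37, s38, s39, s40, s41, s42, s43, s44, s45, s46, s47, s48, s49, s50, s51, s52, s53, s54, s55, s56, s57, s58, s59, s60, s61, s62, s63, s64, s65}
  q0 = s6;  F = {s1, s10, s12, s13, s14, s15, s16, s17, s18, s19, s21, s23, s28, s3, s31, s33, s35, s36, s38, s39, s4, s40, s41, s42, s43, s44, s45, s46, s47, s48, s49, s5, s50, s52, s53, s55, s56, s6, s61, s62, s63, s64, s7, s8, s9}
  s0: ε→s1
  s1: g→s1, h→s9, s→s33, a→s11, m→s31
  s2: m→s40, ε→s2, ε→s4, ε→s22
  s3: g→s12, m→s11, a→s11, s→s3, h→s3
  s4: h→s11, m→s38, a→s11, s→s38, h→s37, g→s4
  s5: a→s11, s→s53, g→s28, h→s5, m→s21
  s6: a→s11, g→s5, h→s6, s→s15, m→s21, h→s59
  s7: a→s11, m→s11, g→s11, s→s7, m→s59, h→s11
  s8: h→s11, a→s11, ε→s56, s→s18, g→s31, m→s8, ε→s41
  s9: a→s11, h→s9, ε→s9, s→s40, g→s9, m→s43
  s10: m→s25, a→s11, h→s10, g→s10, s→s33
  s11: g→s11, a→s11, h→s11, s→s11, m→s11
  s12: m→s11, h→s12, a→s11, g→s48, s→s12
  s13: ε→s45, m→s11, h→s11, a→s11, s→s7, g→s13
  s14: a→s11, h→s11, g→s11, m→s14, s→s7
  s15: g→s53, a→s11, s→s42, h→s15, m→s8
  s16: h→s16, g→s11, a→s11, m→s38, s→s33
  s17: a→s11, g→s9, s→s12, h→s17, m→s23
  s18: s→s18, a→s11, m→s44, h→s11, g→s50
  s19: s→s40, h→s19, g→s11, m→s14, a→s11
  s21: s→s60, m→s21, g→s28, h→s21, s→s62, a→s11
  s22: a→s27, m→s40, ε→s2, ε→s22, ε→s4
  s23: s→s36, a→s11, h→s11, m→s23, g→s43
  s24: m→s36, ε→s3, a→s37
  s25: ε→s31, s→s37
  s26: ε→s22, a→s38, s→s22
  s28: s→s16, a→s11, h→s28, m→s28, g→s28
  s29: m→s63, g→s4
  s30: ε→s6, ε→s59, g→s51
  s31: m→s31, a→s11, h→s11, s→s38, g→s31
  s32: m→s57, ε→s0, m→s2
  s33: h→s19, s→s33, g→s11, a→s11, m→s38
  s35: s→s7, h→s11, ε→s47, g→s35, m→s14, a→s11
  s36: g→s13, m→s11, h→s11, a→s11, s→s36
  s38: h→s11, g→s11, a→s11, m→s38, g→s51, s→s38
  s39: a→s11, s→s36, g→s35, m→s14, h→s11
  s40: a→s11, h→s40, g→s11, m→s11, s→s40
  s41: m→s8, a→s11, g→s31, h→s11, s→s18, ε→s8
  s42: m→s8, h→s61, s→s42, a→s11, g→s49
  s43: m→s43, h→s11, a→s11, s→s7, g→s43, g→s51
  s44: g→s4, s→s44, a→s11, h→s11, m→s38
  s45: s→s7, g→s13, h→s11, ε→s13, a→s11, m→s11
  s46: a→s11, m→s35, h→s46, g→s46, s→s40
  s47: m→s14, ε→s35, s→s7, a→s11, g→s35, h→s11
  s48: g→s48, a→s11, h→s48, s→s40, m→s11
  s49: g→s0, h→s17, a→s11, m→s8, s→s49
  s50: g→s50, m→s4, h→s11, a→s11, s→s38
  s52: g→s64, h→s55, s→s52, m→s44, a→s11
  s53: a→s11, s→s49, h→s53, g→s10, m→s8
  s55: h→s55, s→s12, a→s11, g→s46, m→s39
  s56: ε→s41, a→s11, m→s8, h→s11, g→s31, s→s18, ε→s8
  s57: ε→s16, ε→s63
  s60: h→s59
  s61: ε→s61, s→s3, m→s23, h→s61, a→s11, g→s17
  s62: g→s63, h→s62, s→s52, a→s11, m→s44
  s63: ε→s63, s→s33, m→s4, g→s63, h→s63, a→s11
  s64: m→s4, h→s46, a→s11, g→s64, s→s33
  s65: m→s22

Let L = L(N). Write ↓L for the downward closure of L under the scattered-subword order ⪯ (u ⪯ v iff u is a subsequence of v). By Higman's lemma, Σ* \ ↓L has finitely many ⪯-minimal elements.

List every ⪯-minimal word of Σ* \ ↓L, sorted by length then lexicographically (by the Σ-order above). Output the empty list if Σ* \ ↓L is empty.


|Q|=66, |F|=45, |δ|=278 (27 ε).
min D↑ (42 st, q0=0, F={4}): 0:m→1,g→2,s→3,a→4,h→0 1:m→1,g→5,s→6,a→4,h→1 2:m→1,g→5,s→7,a→4,h→2 3:m→8,g→7,s→9,a→4,h→3 4:m→4,g→4,s→4,a→4,h→4 5:m→5,g→5,s→10,a→4,h→5 6:m→11,g→12,s→13,a→4,h→6 7:m→8,g→14,s→15,a→4,h→7 8:m→8,g→16,s→17,a→4,h→4 9:m→8,g→15,s→9,a→4,h→18 10:m→19,g→4,s→20,a→4,h→10 11:m→19,g→21,s→11,a→4,h→4 12:m→21,g→12,s→20,a→4,h→12 13:m→11,g→22,s→13,a→4,h→23 14:m→16,g→14,s→20,a→4,h→14 15:m→8,g→24,s→15,a→4,h→25 16:m→16,g→16,s→19,a→4,h→4 17:m→11,g→26,s→17,a→4,h→4 18:m→27,g→25,s→28,a→4,h→18 19:m→19,g→4,s→19,a→4,h→4 20:m→19,g→4,s→20,a→4,h→29 21:m→19,g→21,s→19,a→4,h→4 22:m→21,g→22,s→20,a→4,h→30 23:m→31,g→30,s→32,a→4,h→23 24:m→16,g→24,s→20,a→4,h→33 25:m→27,g→33,s→32,a→4,h→25 26:m→21,g→26,s→19,a→4,h→4 27:m→27,g→34,s→35,a→4,h→4 28:m→4,g→32,s→28,a→4,h→28 29:m→36,g→4,s→37,a→4,h→29 30:m→38,g→30,s→37,a→4,h→30 31:m→36,g→38,s→35,a→4,h→4 32:m→4,g→39,s→32,a→4,h→32 33:m→34,g→33,s→37,a→4,h→33 34:m→34,g→34,s→40,a→4,h→4 35:m→4,g→41,s→35,a→4,h→4 36:m→36,g→4,s→40,a→4,h→4 37:m→4,g→4,s→37,a→4,h→37 38:m→36,g→38,s→40,a→4,h→4 39:m→4,g→39,s→37,a→4,h→39 40:m→4,g→4,s→40,a→4,h→4 41:m→4,g→41,s→40,a→4,h→4 [Hopcroft].
'a': |S_i|=[52, 1] end={s11} ∉↓L; 1/1 deletions ∈↓L.
'smh': run [52, 48, 24, 2] end={s11,s37} ∉↓L; 3/3 del acc.
'mgsg': N↓-sim [52, 39, 24, 10, 2] end={s11,s51} — reject; 4/4 single-dels accept.
'ggsg': N↓-sim [52, 47, 29, 11, 2] end={s11,s51} rej; 4/4 deletions ∈↓L.
'msmmg': |S_i|=[52, 39, 30, 15, 6, 2] end={s11,s51} ∉↓L; 5/5 deletions ∈↓L.
'sshsm': |S_i|=[52, 48, 40, 24, 10, 2] end={s11,s59} — reject; 5/5 del acc.
6 minimals (antichain).

min(Σ*\↓L) = [a, smh, mgsg, ggsg, msmmg, sshsm].


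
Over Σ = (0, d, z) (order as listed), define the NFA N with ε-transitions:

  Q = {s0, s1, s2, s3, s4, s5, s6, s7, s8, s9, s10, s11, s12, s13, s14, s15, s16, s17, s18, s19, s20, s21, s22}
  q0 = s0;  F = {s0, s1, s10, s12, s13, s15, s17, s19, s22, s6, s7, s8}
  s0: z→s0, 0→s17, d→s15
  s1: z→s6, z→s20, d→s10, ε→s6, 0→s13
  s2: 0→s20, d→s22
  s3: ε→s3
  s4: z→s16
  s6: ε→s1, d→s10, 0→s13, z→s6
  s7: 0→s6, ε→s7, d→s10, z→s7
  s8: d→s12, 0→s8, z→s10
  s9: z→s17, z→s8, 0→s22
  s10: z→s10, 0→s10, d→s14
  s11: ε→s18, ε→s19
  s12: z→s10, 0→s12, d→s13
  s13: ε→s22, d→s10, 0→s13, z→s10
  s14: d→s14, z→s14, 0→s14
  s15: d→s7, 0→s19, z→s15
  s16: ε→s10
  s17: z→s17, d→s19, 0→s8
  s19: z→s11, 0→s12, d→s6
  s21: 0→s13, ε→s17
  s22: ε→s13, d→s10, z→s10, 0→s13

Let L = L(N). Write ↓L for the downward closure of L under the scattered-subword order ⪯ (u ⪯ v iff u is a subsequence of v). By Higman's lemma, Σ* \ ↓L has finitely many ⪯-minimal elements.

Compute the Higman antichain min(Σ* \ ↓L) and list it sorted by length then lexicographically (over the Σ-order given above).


|Q|=23, |F|=12, |δ|=57 (10 ε).
min D↑ (11 st, q0=0, F={10}): 0:0→1,d→2,z→0 1:0→3,d→4,z→1 2:0→4,d→5,z→2 3:0→3,d→6,z→7 4:0→6,d→8,z→4 5:0→8,d→7,z→5 6:0→6,d→9,z→7 7:0→7,d→10,z→7 8:0→9,d→7,z→8 9:0→9,d→7,z→7 10:0→10,d→10,z→10 [Hopcroft].
'00zd': |S_i|=[16, 13, 6, 2, 1] end={s14} rej; 4/4 single-dels accept.
'dddd': |S_i|=[16, 13, 8, 2, 1] end={s14} rej; 4/4 deletions ∈↓L.
2 obstructions.

Antichain: [00zd, dddd].


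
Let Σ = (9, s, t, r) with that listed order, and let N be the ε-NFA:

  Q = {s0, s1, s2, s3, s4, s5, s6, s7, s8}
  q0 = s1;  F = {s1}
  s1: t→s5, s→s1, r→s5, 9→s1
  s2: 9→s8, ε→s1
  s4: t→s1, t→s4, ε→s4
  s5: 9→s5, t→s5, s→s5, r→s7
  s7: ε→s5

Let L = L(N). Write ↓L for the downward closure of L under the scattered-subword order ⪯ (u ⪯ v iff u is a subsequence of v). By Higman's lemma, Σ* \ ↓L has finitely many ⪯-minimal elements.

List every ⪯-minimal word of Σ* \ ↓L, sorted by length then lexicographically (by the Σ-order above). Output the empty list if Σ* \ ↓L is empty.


min(Σ*\↓L) = [t, r].

|Q|=9, |F|=1, |δ|=14 (3 ε).
min D↑ (2 st, q0=0, F={1}): 0:9→0,s→0,t→1,r→1 1:9→1,s→1,t→1,r→1 (ε-aug+det+¬).
't': N↓-sim [3, 2] end={s5,s7} — reject; 1/1 single-dels accept.
'r': |S_i|=[3, 2] end={s5,s7} — reject; 1/1 single-dels accept.
2 obstructions.


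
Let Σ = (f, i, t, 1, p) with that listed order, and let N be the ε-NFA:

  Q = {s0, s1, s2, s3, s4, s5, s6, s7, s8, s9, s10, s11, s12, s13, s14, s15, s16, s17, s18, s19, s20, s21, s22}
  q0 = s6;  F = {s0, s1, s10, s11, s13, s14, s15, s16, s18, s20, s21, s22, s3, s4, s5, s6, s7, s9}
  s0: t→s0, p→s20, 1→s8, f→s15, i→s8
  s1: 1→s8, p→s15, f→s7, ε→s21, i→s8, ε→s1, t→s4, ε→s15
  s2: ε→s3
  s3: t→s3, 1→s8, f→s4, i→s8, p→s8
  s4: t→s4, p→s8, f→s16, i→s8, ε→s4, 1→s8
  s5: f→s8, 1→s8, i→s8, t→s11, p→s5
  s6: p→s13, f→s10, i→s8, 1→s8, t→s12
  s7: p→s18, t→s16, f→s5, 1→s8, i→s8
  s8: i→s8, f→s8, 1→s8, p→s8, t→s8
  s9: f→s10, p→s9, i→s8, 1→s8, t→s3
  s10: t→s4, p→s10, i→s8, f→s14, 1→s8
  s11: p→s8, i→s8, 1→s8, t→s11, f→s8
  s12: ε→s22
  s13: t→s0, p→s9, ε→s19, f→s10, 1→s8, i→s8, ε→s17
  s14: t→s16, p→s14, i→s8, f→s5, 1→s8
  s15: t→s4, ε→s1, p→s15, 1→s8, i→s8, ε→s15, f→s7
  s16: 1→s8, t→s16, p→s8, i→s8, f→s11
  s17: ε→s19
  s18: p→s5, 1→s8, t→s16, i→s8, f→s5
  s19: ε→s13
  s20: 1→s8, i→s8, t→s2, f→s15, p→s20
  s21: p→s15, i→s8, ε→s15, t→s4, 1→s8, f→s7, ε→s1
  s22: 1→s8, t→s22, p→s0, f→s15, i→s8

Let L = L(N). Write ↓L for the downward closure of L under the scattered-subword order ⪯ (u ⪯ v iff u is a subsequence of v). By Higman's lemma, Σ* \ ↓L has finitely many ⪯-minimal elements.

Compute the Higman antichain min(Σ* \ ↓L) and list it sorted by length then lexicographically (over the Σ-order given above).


min(Σ*\↓L) = [i, 1, ftp, ffff, pptp, tffppf].

|Q|=23, |F|=18, |δ|=109 (14 ε).
min D↑ (17 st, q0=0, F={2}): 0:f→1,i→2,t→3,1→2,p→4 1:f→5,i→2,t→6,1→2,p→1 2:f→2,i→2,t→2,1→2,p→2 3:f→7,i→2,t→3,1→2,p→8 4:f→1,i→2,t→8,1→2,p→9 5:f→10,i→2,t→11,1→2,p→5 6:f→11,i→2,t→6,1→2,p→2 7:f→12,i→2,t→6,1→2,p→7 8:f→7,i→2,t→8,1→2,p→13 9:f→1,i→2,t→14,1→2,p→9 10:f→2,i→2,t→15,1→2,p→10 11:f→15,i→2,t→11,1→2,p→2 12:f→10,i→2,t→11,1→2,p→16 13:f→7,i→2,t→14,1→2,p→13 14:f→6,i→2,t→14,1→2,p→2 15:f→2,i→2,t→15,1→2,p→2 16:f→10,i→2,t→11,1→2,p→10 [Hopcroft].
'i': N↓-sim [23, 1] end={s8} rej; 1/1 deletions ∈↓L.
'1': run [23, 1] end={s8} — reject; 1/1 deletions ∈↓L.
'ftp': |S_i|=[23, 12, 4, 1] end={s8} ∉↓L; 3/3 del acc.
'ffff': run [23, 12, 7, 3, 1] end={s8} ∉↓L; 4/4 single-dels accept.
'pptp': |S_i|=[23, 20, 16, 6, 1] end={s8} rej; 4/4 deletions ∈↓L.
'tffppf': |S_i|=[23, 16, 10, 6, 5, 3, 1] end={s8} — reject; 6/6 deletions ∈↓L.
6 words, ⪯-incomp.


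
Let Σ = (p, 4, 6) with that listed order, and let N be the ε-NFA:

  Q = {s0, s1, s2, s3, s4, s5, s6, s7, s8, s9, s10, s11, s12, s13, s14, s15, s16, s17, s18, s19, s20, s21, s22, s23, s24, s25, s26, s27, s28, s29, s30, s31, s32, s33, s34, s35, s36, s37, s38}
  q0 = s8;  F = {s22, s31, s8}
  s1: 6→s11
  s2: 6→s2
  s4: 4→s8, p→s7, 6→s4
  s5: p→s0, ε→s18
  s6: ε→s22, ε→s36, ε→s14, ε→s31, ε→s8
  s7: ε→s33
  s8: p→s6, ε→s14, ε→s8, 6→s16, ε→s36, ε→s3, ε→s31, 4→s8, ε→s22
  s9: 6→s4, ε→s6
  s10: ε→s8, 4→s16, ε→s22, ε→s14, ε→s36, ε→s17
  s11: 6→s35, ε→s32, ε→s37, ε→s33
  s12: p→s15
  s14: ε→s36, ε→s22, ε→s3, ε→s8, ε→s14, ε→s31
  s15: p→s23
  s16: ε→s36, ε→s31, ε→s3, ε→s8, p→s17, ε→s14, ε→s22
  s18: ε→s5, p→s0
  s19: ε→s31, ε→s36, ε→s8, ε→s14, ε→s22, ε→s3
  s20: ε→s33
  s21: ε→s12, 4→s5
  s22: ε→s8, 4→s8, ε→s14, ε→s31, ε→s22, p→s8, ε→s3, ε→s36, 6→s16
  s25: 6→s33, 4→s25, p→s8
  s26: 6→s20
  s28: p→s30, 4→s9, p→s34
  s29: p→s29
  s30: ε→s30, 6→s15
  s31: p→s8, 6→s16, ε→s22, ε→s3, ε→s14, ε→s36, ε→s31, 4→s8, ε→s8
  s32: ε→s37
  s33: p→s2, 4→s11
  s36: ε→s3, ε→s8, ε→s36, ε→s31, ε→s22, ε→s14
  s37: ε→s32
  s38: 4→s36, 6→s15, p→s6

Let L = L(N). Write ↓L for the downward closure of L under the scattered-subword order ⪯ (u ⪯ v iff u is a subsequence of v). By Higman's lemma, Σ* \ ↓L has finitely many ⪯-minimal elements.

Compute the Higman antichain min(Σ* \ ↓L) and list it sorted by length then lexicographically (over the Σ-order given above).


|Q|=39, |F|=3, |δ|=101 (64 ε).
min D↑ (1 st, q0=0, F={}): 0:p→0,4→0,6→0.
L(D↑) = ∅ ⇒ ↓L = Σ*.

A = [].


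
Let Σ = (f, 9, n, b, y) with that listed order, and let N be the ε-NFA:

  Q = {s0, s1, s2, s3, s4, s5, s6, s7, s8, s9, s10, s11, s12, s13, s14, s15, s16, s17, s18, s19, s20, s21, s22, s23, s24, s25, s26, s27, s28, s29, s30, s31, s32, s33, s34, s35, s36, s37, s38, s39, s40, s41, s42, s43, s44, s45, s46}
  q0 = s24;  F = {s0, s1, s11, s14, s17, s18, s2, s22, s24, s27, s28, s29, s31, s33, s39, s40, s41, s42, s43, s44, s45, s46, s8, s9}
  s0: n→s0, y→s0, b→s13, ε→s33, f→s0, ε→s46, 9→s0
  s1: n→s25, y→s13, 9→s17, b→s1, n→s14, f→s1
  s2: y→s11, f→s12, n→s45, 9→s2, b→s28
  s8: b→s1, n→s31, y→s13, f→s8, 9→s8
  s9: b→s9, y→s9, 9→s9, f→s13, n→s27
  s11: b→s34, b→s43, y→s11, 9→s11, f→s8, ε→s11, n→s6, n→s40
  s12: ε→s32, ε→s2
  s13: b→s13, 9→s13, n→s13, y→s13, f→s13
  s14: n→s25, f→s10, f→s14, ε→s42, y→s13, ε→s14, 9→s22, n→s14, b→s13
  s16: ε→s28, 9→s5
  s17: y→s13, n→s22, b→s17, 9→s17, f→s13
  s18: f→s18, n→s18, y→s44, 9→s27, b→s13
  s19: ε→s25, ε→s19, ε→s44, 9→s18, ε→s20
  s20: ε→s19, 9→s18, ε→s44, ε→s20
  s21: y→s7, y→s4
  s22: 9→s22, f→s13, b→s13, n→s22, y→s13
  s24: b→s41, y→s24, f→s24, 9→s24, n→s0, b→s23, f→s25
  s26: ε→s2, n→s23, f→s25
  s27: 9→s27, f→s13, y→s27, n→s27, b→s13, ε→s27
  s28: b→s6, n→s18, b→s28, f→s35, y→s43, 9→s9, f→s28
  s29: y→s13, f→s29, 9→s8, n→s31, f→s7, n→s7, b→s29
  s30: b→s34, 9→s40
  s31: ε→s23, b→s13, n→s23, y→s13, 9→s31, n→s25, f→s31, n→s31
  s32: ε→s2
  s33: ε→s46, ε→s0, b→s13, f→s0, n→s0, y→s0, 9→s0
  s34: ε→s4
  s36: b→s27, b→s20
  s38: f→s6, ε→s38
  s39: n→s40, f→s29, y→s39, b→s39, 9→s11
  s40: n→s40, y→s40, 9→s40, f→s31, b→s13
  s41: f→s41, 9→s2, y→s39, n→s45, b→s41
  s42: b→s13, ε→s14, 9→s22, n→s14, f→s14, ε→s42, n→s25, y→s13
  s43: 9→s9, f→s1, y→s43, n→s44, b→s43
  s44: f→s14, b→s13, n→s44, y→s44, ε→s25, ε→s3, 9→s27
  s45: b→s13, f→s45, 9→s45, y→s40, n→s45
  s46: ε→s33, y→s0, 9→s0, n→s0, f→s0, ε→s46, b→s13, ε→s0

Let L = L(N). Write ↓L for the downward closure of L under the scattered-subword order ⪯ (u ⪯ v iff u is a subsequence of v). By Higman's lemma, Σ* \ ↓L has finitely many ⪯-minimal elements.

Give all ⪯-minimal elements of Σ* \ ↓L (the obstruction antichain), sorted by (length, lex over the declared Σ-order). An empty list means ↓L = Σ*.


A = [nb, byfy, b9b9f].

|Q|=47, |F|=24, |δ|=181 (30 ε).
min D↑ (22 st, q0=0, F={3}): 0:f→0,9→0,n→1,b→2,y→0 1:f→1,9→1,n→1,b→3,y→1 2:f→2,9→4,n→5,b→2,y→6 3:f→3,9→3,n→3,b→3,y→3 4:f→4,9→4,n→5,b→7,y→8 5:f→5,9→5,n→5,b→3,y→9 6:f→10,9→8,n→9,b→6,y→6 7:f→7,9→11,n→12,b→7,y→13 8:f→14,9→8,n→9,b→13,y→8 9:f→15,9→9,n→9,b→3,y→9 10:f→10,9→14,n→15,b→10,y→3 11:f→3,9→11,n→16,b→11,y→11 12:f→12,9→16,n→12,b→3,y→17 13:f→18,9→11,n→17,b→13,y→13 14:f→14,9→14,n→15,b→18,y→3 15:f→15,9→15,n→15,b→3,y→3 16:f→3,9→16,n→16,b→3,y→16 17:f→19,9→16,n→17,b→3,y→17 18:f→18,9→20,n→19,b→18,y→3 19:f→19,9→21,n→19,b→3,y→3 20:f→3,9→20,n→21,b→20,y→3 21:f→3,9→21,n→21,b→3,y→3 [Hopcroft].
'nb': |S_i|=[36, 19, 1] end={s13} — reject; 2/2 single-dels accept.
'byfy': |S_i|=[36, 32, 24, 13, 1] end={s13} ∉↓L; 4/4 del acc.
'b9b9f': run [36, 32, 28, 19, 5, 1] end={s13} — reject; 5/5 single-dels accept.
3 obstructions.
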